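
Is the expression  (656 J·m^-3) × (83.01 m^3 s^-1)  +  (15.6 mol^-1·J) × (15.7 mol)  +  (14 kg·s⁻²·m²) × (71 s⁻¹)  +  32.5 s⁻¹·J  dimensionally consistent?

No

Expand each in SI base units:
  (656 J·m^-3) × (83.01 m^3 s^-1):  [kg·m⁻¹·s⁻²] · [m³·s⁻¹] = kg·m²·s⁻³
  (15.6 mol^-1·J) × (15.7 mol):  [kg·m²·s⁻²·mol⁻¹] · [mol] = kg·m²·s⁻²
  (14 kg·s⁻²·m²) × (71 s⁻¹):  [kg·m²·s⁻²] · [s⁻¹] = kg·m²·s⁻³
  32.5 s⁻¹·J:  J·s⁻¹ = N·m·s⁻¹ = kg·m²·s⁻³
The terms do not share a single dimension (kg·m²·s⁻² vs kg·m²·s⁻³).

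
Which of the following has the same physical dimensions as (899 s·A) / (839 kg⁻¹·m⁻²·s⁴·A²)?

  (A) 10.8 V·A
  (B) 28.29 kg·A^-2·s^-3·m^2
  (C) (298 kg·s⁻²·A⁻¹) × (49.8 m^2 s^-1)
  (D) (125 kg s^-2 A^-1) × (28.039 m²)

(C)

Reference: [s·A] / [kg⁻¹·m⁻²·s⁴·A²] = kg·m²·s⁻³·A⁻¹.
Each option:
  (A) V·A = J·C⁻¹·A = kg·m²·s⁻³
  (B) kg·m²·s⁻³·A⁻²
  (C) [kg·s⁻²·A⁻¹] · [m²·s⁻¹] = kg·m²·s⁻³·A⁻¹  ← same
  (D) [kg·s⁻²·A⁻¹] · [m²] = kg·m²·s⁻²·A⁻¹
Only (C) matches kg·m²·s⁻³·A⁻¹.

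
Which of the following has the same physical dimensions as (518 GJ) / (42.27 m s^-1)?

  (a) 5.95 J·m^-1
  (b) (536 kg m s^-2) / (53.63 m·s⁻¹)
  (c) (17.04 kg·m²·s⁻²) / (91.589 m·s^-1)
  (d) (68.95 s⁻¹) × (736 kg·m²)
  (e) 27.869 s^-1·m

(c)

Reference: [kg·m²·s⁻²] / [m·s⁻¹] = kg·m·s⁻¹.
Each option:
  (a) J·m⁻¹ = N·m·m⁻¹ = kg·m·s⁻²
  (b) [kg·m·s⁻²] / [m·s⁻¹] = kg·s⁻¹
  (c) [kg·m²·s⁻²] / [m·s⁻¹] = kg·m·s⁻¹  ← same
  (d) [s⁻¹] · [kg·m²] = kg·m²·s⁻¹
  (e) m·s⁻¹
Only (c) matches kg·m·s⁻¹.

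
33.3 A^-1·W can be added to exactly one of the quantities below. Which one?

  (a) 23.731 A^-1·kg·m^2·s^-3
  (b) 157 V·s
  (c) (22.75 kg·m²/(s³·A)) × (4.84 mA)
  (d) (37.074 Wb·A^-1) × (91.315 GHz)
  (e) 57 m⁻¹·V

(a)

Reference: W·A⁻¹ = J·s⁻¹·A⁻¹ = kg·m²·s⁻³·A⁻¹.
Each option:
  (a) kg·m²·s⁻³·A⁻¹  ← same
  (b) V·s = J·C⁻¹·s = kg·m²·s⁻²·A⁻¹
  (c) [kg·m²·s⁻³·A⁻¹] · [A] = kg·m²·s⁻³
  (d) [kg·m²·s⁻²·A⁻²] · [s⁻¹] = kg·m²·s⁻³·A⁻²
  (e) V·m⁻¹ = J·C⁻¹·m⁻¹ = kg·m·s⁻³·A⁻¹
Only (a) matches kg·m²·s⁻³·A⁻¹.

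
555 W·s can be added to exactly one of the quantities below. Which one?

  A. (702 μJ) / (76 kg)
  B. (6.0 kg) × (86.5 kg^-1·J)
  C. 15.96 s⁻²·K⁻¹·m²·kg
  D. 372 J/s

B.

Reference: W·s = J·s⁻¹·s = kg·m²·s⁻².
Each option:
  A. [kg·m²·s⁻²] / [kg] = m²·s⁻²
  B. [kg] · [m²·s⁻²] = kg·m²·s⁻²  ← same
  C. kg·m²·s⁻²·K⁻¹
  D. J·s⁻¹ = N·m·s⁻¹ = kg·m²·s⁻³
Only B. matches kg·m²·s⁻².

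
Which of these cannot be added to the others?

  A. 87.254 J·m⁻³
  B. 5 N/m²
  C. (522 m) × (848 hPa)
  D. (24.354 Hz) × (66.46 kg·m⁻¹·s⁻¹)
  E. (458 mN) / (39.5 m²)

Dimensions:
  A. J·m⁻³ = N·m·m⁻³ = kg·m⁻¹·s⁻²
  B. N·m⁻² = kg·m·s⁻²·m⁻² = kg·m⁻¹·s⁻²
  C. [m] · [kg·m⁻¹·s⁻²] = kg·s⁻²
  D. [s⁻¹] · [kg·m⁻¹·s⁻¹] = kg·m⁻¹·s⁻²
  E. [kg·m·s⁻²] / [m²] = kg·m⁻¹·s⁻²
All reduce to kg·m⁻¹·s⁻² except C., which is kg·s⁻².

C.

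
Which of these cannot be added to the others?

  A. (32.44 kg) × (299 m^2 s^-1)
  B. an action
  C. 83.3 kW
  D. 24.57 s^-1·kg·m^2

C.

Reduce each to base SI dimensions:
  A. [kg] · [m²·s⁻¹] = kg·m²·s⁻¹
  B. [action] = kg·m²·s⁻¹
  C. W = J·s⁻¹ = kg·m²·s⁻³
  D. kg·m²·s⁻¹
All reduce to kg·m²·s⁻¹ except C., which is kg·m²·s⁻³.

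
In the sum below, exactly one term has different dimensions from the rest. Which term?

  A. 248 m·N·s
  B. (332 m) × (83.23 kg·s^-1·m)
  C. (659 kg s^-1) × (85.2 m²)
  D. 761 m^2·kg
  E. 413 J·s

Expand each in SI base units:
  A. N·m·s = kg·m·s⁻²·m·s = kg·m²·s⁻¹
  B. [m] · [kg·m·s⁻¹] = kg·m²·s⁻¹
  C. [kg·s⁻¹] · [m²] = kg·m²·s⁻¹
  D. kg·m²
  E. J·s = N·m·s = kg·m²·s⁻¹
All reduce to kg·m²·s⁻¹ except D., which is kg·m².

D.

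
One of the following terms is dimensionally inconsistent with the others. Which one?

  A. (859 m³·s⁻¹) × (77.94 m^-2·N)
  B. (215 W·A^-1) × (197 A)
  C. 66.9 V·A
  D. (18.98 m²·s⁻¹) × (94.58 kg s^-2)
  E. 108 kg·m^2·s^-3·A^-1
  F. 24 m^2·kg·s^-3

Dimensions:
  A. [m³·s⁻¹] · [kg·m⁻¹·s⁻²] = kg·m²·s⁻³
  B. [kg·m²·s⁻³·A⁻¹] · [A] = kg·m²·s⁻³
  C. V·A = J·C⁻¹·A = kg·m²·s⁻³
  D. [m²·s⁻¹] · [kg·s⁻²] = kg·m²·s⁻³
  E. kg·m²·s⁻³·A⁻¹
  F. kg·m²·s⁻³
All reduce to kg·m²·s⁻³ except E., which is kg·m²·s⁻³·A⁻¹.

E.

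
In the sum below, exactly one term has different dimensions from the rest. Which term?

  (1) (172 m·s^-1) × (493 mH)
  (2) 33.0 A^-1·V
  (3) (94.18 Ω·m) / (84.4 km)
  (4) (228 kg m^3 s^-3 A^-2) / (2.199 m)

(1)

Dimensions:
  (1) [m·s⁻¹] · [kg·m²·s⁻²·A⁻²] = kg·m³·s⁻³·A⁻²
  (2) V·A⁻¹ = J·C⁻¹·A⁻¹ = kg·m²·s⁻³·A⁻²
  (3) [kg·m³·s⁻³·A⁻²] / [m] = kg·m²·s⁻³·A⁻²
  (4) [kg·m³·s⁻³·A⁻²] / [m] = kg·m²·s⁻³·A⁻²
All reduce to kg·m²·s⁻³·A⁻² except (1), which is kg·m³·s⁻³·A⁻².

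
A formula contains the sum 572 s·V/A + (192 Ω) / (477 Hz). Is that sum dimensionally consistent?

Yes

Reduce each to base SI dimensions:
  572 s·V/A:  V·s·A⁻¹ = J·C⁻¹·s·A⁻¹ = kg·m²·s⁻²·A⁻²
  (192 Ω) / (477 Hz):  [kg·m²·s⁻³·A⁻²] / [s⁻¹] = kg·m²·s⁻²·A⁻²
Both are kg·m²·s⁻²·A⁻², so they have the same dimensions and can be added.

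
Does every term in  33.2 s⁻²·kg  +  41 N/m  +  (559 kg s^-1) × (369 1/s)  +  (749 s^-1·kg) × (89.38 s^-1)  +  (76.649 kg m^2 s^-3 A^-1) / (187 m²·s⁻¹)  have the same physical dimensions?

No

Reduce each to base SI dimensions:
  33.2 s⁻²·kg:  kg·s⁻²
  41 N/m:  N·m⁻¹ = kg·m·s⁻²·m⁻¹ = kg·s⁻²
  (559 kg s^-1) × (369 1/s):  [kg·s⁻¹] · [s⁻¹] = kg·s⁻²
  (749 s^-1·kg) × (89.38 s^-1):  [kg·s⁻¹] · [s⁻¹] = kg·s⁻²
  (76.649 kg m^2 s^-3 A^-1) / (187 m²·s⁻¹):  [kg·m²·s⁻³·A⁻¹] / [m²·s⁻¹] = kg·s⁻²·A⁻¹
The terms do not share a single dimension (kg·s⁻² vs kg·s⁻²·A⁻¹).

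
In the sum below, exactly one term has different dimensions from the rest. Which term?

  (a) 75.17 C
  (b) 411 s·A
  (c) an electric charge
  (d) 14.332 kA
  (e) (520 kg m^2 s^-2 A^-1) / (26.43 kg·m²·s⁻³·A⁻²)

Expand each in SI base units:
  (a) C = s·A
  (b) A·s = s·A
  (c) [electric charge] = s·A
  (d) A
  (e) [kg·m²·s⁻²·A⁻¹] / [kg·m²·s⁻³·A⁻²] = s·A
All reduce to s·A except (d), which is A.

(d)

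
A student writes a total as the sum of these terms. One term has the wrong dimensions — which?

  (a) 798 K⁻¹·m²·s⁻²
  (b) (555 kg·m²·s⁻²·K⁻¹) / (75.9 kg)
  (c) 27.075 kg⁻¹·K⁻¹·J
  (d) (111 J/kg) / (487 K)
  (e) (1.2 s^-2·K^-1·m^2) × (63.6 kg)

Expand each in SI base units:
  (a) m²·s⁻²·K⁻¹
  (b) [kg·m²·s⁻²·K⁻¹] / [kg] = m²·s⁻²·K⁻¹
  (c) J·kg⁻¹·K⁻¹ = N·m·kg⁻¹·K⁻¹ = m²·s⁻²·K⁻¹
  (d) [m²·s⁻²] / [K] = m²·s⁻²·K⁻¹
  (e) [m²·s⁻²·K⁻¹] · [kg] = kg·m²·s⁻²·K⁻¹
All reduce to m²·s⁻²·K⁻¹ except (e), which is kg·m²·s⁻²·K⁻¹.

(e)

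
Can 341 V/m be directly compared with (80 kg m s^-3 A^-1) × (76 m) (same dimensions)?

Work out the base dimensions of each:
  341 V/m:  V·m⁻¹ = J·C⁻¹·m⁻¹ = kg·m·s⁻³·A⁻¹
  (80 kg m s^-3 A^-1) × (76 m):  [kg·m·s⁻³·A⁻¹] · [m] = kg·m²·s⁻³·A⁻¹
kg·m·s⁻³·A⁻¹ ≠ kg·m²·s⁻³·A⁻¹, so they cannot be added.

No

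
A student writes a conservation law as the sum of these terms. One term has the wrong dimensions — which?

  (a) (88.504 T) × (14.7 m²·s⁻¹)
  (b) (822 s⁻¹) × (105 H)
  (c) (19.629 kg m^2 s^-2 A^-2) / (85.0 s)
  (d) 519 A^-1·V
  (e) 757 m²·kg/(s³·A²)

Dimensions:
  (a) [kg·s⁻²·A⁻¹] · [m²·s⁻¹] = kg·m²·s⁻³·A⁻¹
  (b) [s⁻¹] · [kg·m²·s⁻²·A⁻²] = kg·m²·s⁻³·A⁻²
  (c) [kg·m²·s⁻²·A⁻²] / [s] = kg·m²·s⁻³·A⁻²
  (d) V·A⁻¹ = J·C⁻¹·A⁻¹ = kg·m²·s⁻³·A⁻²
  (e) kg·m²·s⁻³·A⁻²
All reduce to kg·m²·s⁻³·A⁻² except (a), which is kg·m²·s⁻³·A⁻¹.

(a)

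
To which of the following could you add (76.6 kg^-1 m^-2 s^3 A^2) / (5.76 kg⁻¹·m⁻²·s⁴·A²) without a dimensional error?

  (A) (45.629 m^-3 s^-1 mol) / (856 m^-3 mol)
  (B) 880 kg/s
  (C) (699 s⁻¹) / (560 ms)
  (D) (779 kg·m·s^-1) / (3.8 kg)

(A)

Reference: [kg⁻¹·m⁻²·s³·A²] / [kg⁻¹·m⁻²·s⁴·A²] = s⁻¹.
Each option:
  (A) [m⁻³·s⁻¹·mol] / [m⁻³·mol] = s⁻¹  ← same
  (B) kg·s⁻¹
  (C) [s⁻¹] / [s] = s⁻²
  (D) [kg·m·s⁻¹] / [kg] = m·s⁻¹
Only (A) matches s⁻¹.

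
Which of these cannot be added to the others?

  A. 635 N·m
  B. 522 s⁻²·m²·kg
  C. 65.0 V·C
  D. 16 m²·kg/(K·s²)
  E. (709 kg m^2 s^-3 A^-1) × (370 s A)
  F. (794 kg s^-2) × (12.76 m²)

In SI base units:
  A. N·m = kg·m·s⁻²·m = kg·m²·s⁻²
  B. kg·m²·s⁻²
  C. C·V = s·A·J·C⁻¹ = kg·m²·s⁻²
  D. kg·m²·s⁻²·K⁻¹
  E. [kg·m²·s⁻³·A⁻¹] · [s·A] = kg·m²·s⁻²
  F. [kg·s⁻²] · [m²] = kg·m²·s⁻²
All reduce to kg·m²·s⁻² except D., which is kg·m²·s⁻²·K⁻¹.

D.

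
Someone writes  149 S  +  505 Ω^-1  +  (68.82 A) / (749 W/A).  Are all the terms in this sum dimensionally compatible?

Yes

Reduce each to base SI dimensions:
  149 S:  S = Ω⁻¹ = kg⁻¹·m⁻²·s³·A²
  505 Ω^-1:  Ω⁻¹ = (V·A⁻¹)⁻¹ = kg⁻¹·m⁻²·s³·A²
  (68.82 A) / (749 W/A):  [A] / [kg·m²·s⁻³·A⁻¹] = kg⁻¹·m⁻²·s³·A²
Every term reduces to kg⁻¹·m⁻²·s³·A².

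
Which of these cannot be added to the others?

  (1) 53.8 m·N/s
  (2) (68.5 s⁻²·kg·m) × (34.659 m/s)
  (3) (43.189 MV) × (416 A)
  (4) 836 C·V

In SI base units:
  (1) N·m·s⁻¹ = kg·m·s⁻²·m·s⁻¹ = kg·m²·s⁻³
  (2) [kg·m·s⁻²] · [m·s⁻¹] = kg·m²·s⁻³
  (3) [kg·m²·s⁻³·A⁻¹] · [A] = kg·m²·s⁻³
  (4) C·V = s·A·J·C⁻¹ = kg·m²·s⁻²
All reduce to kg·m²·s⁻³ except (4), which is kg·m²·s⁻².

(4)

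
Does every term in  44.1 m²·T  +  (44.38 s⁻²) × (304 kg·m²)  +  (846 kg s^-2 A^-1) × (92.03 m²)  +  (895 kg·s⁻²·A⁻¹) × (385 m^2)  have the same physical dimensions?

No

Reduce each to base SI dimensions:
  44.1 m²·T:  T·m² = Wb·m⁻²·m² = kg·m²·s⁻²·A⁻¹
  (44.38 s⁻²) × (304 kg·m²):  [s⁻²] · [kg·m²] = kg·m²·s⁻²
  (846 kg s^-2 A^-1) × (92.03 m²):  [kg·s⁻²·A⁻¹] · [m²] = kg·m²·s⁻²·A⁻¹
  (895 kg·s⁻²·A⁻¹) × (385 m^2):  [kg·s⁻²·A⁻¹] · [m²] = kg·m²·s⁻²·A⁻¹
The terms do not share a single dimension (kg·m²·s⁻² vs kg·m²·s⁻²·A⁻¹).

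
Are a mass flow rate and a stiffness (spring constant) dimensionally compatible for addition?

Work out the base dimensions of each:
  a mass flow rate:  [mass flow rate] = kg·s⁻¹
  a stiffness (spring constant):  [stiffness (spring constant)] = kg·s⁻²
kg·s⁻¹ ≠ kg·s⁻², so they cannot be added.

No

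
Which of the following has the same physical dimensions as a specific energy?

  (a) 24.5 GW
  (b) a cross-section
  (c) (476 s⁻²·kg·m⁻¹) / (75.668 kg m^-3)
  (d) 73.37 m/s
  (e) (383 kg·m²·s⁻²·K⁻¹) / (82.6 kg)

Reference: [specific energy] = m²·s⁻².
Each option:
  (a) W = J·s⁻¹ = kg·m²·s⁻³
  (b) [cross-section] = m²
  (c) [kg·m⁻¹·s⁻²] / [kg·m⁻³] = m²·s⁻²  ← same
  (d) m·s⁻¹
  (e) [kg·m²·s⁻²·K⁻¹] / [kg] = m²·s⁻²·K⁻¹
Only (c) matches m²·s⁻².

(c)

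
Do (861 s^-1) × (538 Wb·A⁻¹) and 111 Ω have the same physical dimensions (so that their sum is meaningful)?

Yes

Dimensions:
  (861 s^-1) × (538 Wb·A⁻¹):  [s⁻¹] · [kg·m²·s⁻²·A⁻²] = kg·m²·s⁻³·A⁻²
  111 Ω:  Ω = V·A⁻¹ = kg·m²·s⁻³·A⁻²
Both are kg·m²·s⁻³·A⁻², so they have the same dimensions and can be added.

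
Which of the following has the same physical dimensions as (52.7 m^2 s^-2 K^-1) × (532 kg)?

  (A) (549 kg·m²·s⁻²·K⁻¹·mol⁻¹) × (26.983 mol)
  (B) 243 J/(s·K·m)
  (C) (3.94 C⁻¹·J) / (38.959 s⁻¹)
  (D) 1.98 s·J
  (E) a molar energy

(A)

Reference: [m²·s⁻²·K⁻¹] · [kg] = kg·m²·s⁻²·K⁻¹.
Each option:
  (A) [kg·m²·s⁻²·K⁻¹·mol⁻¹] · [mol] = kg·m²·s⁻²·K⁻¹  ← same
  (B) J·s⁻¹·m⁻¹·K⁻¹ = N·m·s⁻¹·m⁻¹·K⁻¹ = kg·m·s⁻³·K⁻¹
  (C) [kg·m²·s⁻³·A⁻¹] / [s⁻¹] = kg·m²·s⁻²·A⁻¹
  (D) J·s = N·m·s = kg·m²·s⁻¹
  (E) [molar energy] = kg·m²·s⁻²·mol⁻¹
Only (A) matches kg·m²·s⁻²·K⁻¹.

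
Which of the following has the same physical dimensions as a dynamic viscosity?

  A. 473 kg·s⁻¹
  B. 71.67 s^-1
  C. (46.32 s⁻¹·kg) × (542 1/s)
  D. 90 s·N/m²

D.

Reference: [dynamic viscosity] = kg·m⁻¹·s⁻¹.
Each option:
  A. kg·s⁻¹
  B. s⁻¹
  C. [kg·s⁻¹] · [s⁻¹] = kg·s⁻²
  D. N·s·m⁻² = kg·m·s⁻²·s·m⁻² = kg·m⁻¹·s⁻¹  ← same
Only D. matches kg·m⁻¹·s⁻¹.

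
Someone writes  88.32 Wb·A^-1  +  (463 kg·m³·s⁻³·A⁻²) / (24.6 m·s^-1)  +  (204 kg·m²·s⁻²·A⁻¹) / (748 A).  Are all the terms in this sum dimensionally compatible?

Expand each in SI base units:
  88.32 Wb·A^-1:  Wb·A⁻¹ = V·s·A⁻¹ = kg·m²·s⁻²·A⁻²
  (463 kg·m³·s⁻³·A⁻²) / (24.6 m·s^-1):  [kg·m³·s⁻³·A⁻²] / [m·s⁻¹] = kg·m²·s⁻²·A⁻²
  (204 kg·m²·s⁻²·A⁻¹) / (748 A):  [kg·m²·s⁻²·A⁻¹] / [A] = kg·m²·s⁻²·A⁻²
Every term reduces to kg·m²·s⁻²·A⁻².

Yes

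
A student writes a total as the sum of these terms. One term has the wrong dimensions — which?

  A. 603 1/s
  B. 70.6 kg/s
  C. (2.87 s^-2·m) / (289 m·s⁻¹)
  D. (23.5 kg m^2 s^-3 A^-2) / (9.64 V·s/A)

In SI base units:
  A. s⁻¹
  B. kg·s⁻¹
  C. [m·s⁻²] / [m·s⁻¹] = s⁻¹
  D. [kg·m²·s⁻³·A⁻²] / [kg·m²·s⁻²·A⁻²] = s⁻¹
All reduce to s⁻¹ except B., which is kg·s⁻¹.

B.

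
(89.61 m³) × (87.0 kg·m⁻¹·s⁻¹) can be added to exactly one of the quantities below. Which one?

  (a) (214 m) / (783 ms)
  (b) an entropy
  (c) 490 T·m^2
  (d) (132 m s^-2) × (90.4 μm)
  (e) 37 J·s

Reference: [m³] · [kg·m⁻¹·s⁻¹] = kg·m²·s⁻¹.
Each option:
  (a) [m] / [s] = m·s⁻¹
  (b) [entropy] = kg·m²·s⁻²·K⁻¹
  (c) T·m² = Wb·m⁻²·m² = kg·m²·s⁻²·A⁻¹
  (d) [m·s⁻²] · [m] = m²·s⁻²
  (e) J·s = N·m·s = kg·m²·s⁻¹  ← same
Only (e) matches kg·m²·s⁻¹.

(e)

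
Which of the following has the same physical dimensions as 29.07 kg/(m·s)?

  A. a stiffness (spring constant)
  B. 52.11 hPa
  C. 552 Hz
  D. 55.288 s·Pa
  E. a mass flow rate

D.

Reference: kg·m⁻¹·s⁻¹.
Each option:
  A. [stiffness (spring constant)] = kg·s⁻²
  B. Pa = N·m⁻² = kg·m⁻¹·s⁻²
  C. Hz = s⁻¹
  D. Pa·s = N·m⁻²·s = kg·m⁻¹·s⁻¹  ← same
  E. [mass flow rate] = kg·s⁻¹
Only D. matches kg·m⁻¹·s⁻¹.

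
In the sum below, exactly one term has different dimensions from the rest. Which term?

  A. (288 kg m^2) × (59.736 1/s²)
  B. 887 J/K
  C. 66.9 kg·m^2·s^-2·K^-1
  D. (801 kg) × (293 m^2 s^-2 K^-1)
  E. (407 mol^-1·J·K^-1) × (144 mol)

A.

Expand each in SI base units:
  A. [kg·m²] · [s⁻²] = kg·m²·s⁻²
  B. J·K⁻¹ = N·m·K⁻¹ = kg·m²·s⁻²·K⁻¹
  C. kg·m²·s⁻²·K⁻¹
  D. [kg] · [m²·s⁻²·K⁻¹] = kg·m²·s⁻²·K⁻¹
  E. [kg·m²·s⁻²·K⁻¹·mol⁻¹] · [mol] = kg·m²·s⁻²·K⁻¹
All reduce to kg·m²·s⁻²·K⁻¹ except A., which is kg·m²·s⁻².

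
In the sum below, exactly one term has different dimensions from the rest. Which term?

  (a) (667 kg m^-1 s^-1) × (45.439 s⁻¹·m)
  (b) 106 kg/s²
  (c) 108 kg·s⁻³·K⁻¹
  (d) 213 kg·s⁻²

(c)

In SI base units:
  (a) [kg·m⁻¹·s⁻¹] · [m·s⁻¹] = kg·s⁻²
  (b) kg·s⁻²
  (c) kg·s⁻³·K⁻¹
  (d) kg·s⁻²
All reduce to kg·s⁻² except (c), which is kg·s⁻³·K⁻¹.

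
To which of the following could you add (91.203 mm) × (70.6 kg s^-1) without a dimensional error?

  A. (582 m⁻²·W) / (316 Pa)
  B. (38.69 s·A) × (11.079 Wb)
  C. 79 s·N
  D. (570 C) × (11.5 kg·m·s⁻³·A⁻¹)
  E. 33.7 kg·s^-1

Reference: [m] · [kg·s⁻¹] = kg·m·s⁻¹.
Each option:
  A. [kg·s⁻³] / [kg·m⁻¹·s⁻²] = m·s⁻¹
  B. [s·A] · [kg·m²·s⁻²·A⁻¹] = kg·m²·s⁻¹
  C. N·s = kg·m·s⁻²·s = kg·m·s⁻¹  ← same
  D. [s·A] · [kg·m·s⁻³·A⁻¹] = kg·m·s⁻²
  E. kg·s⁻¹
Only C. matches kg·m·s⁻¹.

C.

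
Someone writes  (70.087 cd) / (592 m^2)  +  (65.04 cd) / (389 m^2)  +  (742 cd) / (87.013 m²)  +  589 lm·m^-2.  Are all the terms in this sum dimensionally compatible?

Yes

Expand each in SI base units:
  (70.087 cd) / (592 m^2):  [cd] / [m²] = m⁻²·cd
  (65.04 cd) / (389 m^2):  [cd] / [m²] = m⁻²·cd
  (742 cd) / (87.013 m²):  [cd] / [m²] = m⁻²·cd
  589 lm·m^-2:  lm·m⁻² = cd·m⁻² = m⁻²·cd
Every term reduces to m⁻²·cd.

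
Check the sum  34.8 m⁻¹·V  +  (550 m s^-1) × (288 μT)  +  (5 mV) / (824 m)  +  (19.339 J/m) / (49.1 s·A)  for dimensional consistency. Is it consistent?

Yes

Work out the base dimensions of each:
  34.8 m⁻¹·V:  V·m⁻¹ = J·C⁻¹·m⁻¹ = kg·m·s⁻³·A⁻¹
  (550 m s^-1) × (288 μT):  [m·s⁻¹] · [kg·s⁻²·A⁻¹] = kg·m·s⁻³·A⁻¹
  (5 mV) / (824 m):  [kg·m²·s⁻³·A⁻¹] / [m] = kg·m·s⁻³·A⁻¹
  (19.339 J/m) / (49.1 s·A):  [kg·m·s⁻²] / [s·A] = kg·m·s⁻³·A⁻¹
Every term reduces to kg·m·s⁻³·A⁻¹.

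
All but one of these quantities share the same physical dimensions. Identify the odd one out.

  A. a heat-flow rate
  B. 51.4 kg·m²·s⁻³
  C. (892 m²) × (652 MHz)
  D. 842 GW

Work out the base dimensions of each:
  A. [heat-flow rate] = kg·m²·s⁻³
  B. kg·m²·s⁻³
  C. [m²] · [s⁻¹] = m²·s⁻¹
  D. W = J·s⁻¹ = kg·m²·s⁻³
All reduce to kg·m²·s⁻³ except C., which is m²·s⁻¹.

C.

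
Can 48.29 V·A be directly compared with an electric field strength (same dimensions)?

No

Work out the base dimensions of each:
  48.29 V·A:  V·A = J·C⁻¹·A = kg·m²·s⁻³
  an electric field strength:  [electric field strength] = kg·m·s⁻³·A⁻¹
kg·m²·s⁻³ ≠ kg·m·s⁻³·A⁻¹, so they cannot be added.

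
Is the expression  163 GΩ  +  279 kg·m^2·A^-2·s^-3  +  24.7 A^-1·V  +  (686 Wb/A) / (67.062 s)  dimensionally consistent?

Dimensions:
  163 GΩ:  Ω = V·A⁻¹ = kg·m²·s⁻³·A⁻²
  279 kg·m^2·A^-2·s^-3:  kg·m²·s⁻³·A⁻²
  24.7 A^-1·V:  V·A⁻¹ = J·C⁻¹·A⁻¹ = kg·m²·s⁻³·A⁻²
  (686 Wb/A) / (67.062 s):  [kg·m²·s⁻²·A⁻²] / [s] = kg·m²·s⁻³·A⁻²
Every term reduces to kg·m²·s⁻³·A⁻².

Yes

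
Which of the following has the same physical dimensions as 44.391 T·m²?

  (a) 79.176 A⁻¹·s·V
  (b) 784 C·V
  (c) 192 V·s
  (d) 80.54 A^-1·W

Reference: T·m² = Wb·m⁻²·m² = kg·m²·s⁻²·A⁻¹.
Each option:
  (a) V·s·A⁻¹ = J·C⁻¹·s·A⁻¹ = kg·m²·s⁻²·A⁻²
  (b) C·V = s·A·J·C⁻¹ = kg·m²·s⁻²
  (c) V·s = J·C⁻¹·s = kg·m²·s⁻²·A⁻¹  ← same
  (d) W·A⁻¹ = J·s⁻¹·A⁻¹ = kg·m²·s⁻³·A⁻¹
Only (c) matches kg·m²·s⁻²·A⁻¹.

(c)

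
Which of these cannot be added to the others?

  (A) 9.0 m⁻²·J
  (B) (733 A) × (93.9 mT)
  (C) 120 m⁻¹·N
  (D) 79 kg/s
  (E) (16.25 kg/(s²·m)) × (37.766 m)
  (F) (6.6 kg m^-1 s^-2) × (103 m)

Work out the base dimensions of each:
  (A) J·m⁻² = N·m·m⁻² = kg·s⁻²
  (B) [A] · [kg·s⁻²·A⁻¹] = kg·s⁻²
  (C) N·m⁻¹ = kg·m·s⁻²·m⁻¹ = kg·s⁻²
  (D) kg·s⁻¹
  (E) [kg·m⁻¹·s⁻²] · [m] = kg·s⁻²
  (F) [kg·m⁻¹·s⁻²] · [m] = kg·s⁻²
All reduce to kg·s⁻² except (D), which is kg·s⁻¹.

(D)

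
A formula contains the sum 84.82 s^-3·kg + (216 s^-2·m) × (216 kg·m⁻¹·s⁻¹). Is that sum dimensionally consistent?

Yes

Dimensions:
  84.82 s^-3·kg:  kg·s⁻³
  (216 s^-2·m) × (216 kg·m⁻¹·s⁻¹):  [m·s⁻²] · [kg·m⁻¹·s⁻¹] = kg·s⁻³
Both are kg·s⁻³, so they have the same dimensions and can be added.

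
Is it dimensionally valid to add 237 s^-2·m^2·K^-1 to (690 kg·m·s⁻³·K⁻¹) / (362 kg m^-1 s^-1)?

Dimensions:
  237 s^-2·m^2·K^-1:  m²·s⁻²·K⁻¹
  (690 kg·m·s⁻³·K⁻¹) / (362 kg m^-1 s^-1):  [kg·m·s⁻³·K⁻¹] / [kg·m⁻¹·s⁻¹] = m²·s⁻²·K⁻¹
Both are m²·s⁻²·K⁻¹, so they have the same dimensions and can be added.

Yes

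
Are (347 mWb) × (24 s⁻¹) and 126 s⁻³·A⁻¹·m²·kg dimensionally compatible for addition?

In SI base units:
  (347 mWb) × (24 s⁻¹):  [kg·m²·s⁻²·A⁻¹] · [s⁻¹] = kg·m²·s⁻³·A⁻¹
  126 s⁻³·A⁻¹·m²·kg:  kg·m²·s⁻³·A⁻¹
Both are kg·m²·s⁻³·A⁻¹, so they have the same dimensions and can be added.

Yes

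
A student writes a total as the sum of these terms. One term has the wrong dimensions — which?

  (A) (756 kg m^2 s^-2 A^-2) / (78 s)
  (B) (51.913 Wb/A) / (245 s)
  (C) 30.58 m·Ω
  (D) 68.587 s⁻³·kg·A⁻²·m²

Dimensions:
  (A) [kg·m²·s⁻²·A⁻²] / [s] = kg·m²·s⁻³·A⁻²
  (B) [kg·m²·s⁻²·A⁻²] / [s] = kg·m²·s⁻³·A⁻²
  (C) Ω·m = V·A⁻¹·m = kg·m³·s⁻³·A⁻²
  (D) kg·m²·s⁻³·A⁻²
All reduce to kg·m²·s⁻³·A⁻² except (C), which is kg·m³·s⁻³·A⁻².

(C)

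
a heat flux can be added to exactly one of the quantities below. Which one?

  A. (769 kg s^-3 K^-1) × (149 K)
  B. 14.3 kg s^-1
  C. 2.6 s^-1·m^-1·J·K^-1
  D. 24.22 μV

A.

Reference: [heat flux] = kg·s⁻³.
Each option:
  A. [kg·s⁻³·K⁻¹] · [K] = kg·s⁻³  ← same
  B. kg·s⁻¹
  C. J·s⁻¹·m⁻¹·K⁻¹ = N·m·s⁻¹·m⁻¹·K⁻¹ = kg·m·s⁻³·K⁻¹
  D. V = J·C⁻¹ = kg·m²·s⁻³·A⁻¹
Only A. matches kg·s⁻³.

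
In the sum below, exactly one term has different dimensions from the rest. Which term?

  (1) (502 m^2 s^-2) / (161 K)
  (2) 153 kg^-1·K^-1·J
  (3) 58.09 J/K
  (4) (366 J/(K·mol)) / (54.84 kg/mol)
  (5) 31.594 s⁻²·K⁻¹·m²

Expand each in SI base units:
  (1) [m²·s⁻²] / [K] = m²·s⁻²·K⁻¹
  (2) J·kg⁻¹·K⁻¹ = N·m·kg⁻¹·K⁻¹ = m²·s⁻²·K⁻¹
  (3) J·K⁻¹ = N·m·K⁻¹ = kg·m²·s⁻²·K⁻¹
  (4) [kg·m²·s⁻²·K⁻¹·mol⁻¹] / [kg·mol⁻¹] = m²·s⁻²·K⁻¹
  (5) m²·s⁻²·K⁻¹
All reduce to m²·s⁻²·K⁻¹ except (3), which is kg·m²·s⁻²·K⁻¹.

(3)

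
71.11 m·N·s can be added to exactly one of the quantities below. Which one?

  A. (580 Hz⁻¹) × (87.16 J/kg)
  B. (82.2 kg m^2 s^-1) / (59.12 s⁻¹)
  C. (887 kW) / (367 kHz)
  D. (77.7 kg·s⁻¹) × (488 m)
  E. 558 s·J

Reference: N·m·s = kg·m·s⁻²·m·s = kg·m²·s⁻¹.
Each option:
  A. [s] · [m²·s⁻²] = m²·s⁻¹
  B. [kg·m²·s⁻¹] / [s⁻¹] = kg·m²
  C. [kg·m²·s⁻³] / [s⁻¹] = kg·m²·s⁻²
  D. [kg·s⁻¹] · [m] = kg·m·s⁻¹
  E. J·s = N·m·s = kg·m²·s⁻¹  ← same
Only E. matches kg·m²·s⁻¹.

E.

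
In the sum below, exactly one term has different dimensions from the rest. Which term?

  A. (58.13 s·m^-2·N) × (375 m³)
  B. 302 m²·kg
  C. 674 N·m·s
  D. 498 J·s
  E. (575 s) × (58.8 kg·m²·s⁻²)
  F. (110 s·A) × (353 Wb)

B.

In SI base units:
  A. [kg·m⁻¹·s⁻¹] · [m³] = kg·m²·s⁻¹
  B. kg·m²
  C. N·m·s = kg·m·s⁻²·m·s = kg·m²·s⁻¹
  D. J·s = N·m·s = kg·m²·s⁻¹
  E. [s] · [kg·m²·s⁻²] = kg·m²·s⁻¹
  F. [s·A] · [kg·m²·s⁻²·A⁻¹] = kg·m²·s⁻¹
All reduce to kg·m²·s⁻¹ except B., which is kg·m².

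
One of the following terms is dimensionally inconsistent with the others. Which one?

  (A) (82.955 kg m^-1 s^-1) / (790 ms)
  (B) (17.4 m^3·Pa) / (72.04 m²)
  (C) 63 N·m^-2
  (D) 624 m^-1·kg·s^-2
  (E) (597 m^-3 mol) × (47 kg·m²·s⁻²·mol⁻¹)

(B)

Dimensions:
  (A) [kg·m⁻¹·s⁻¹] / [s] = kg·m⁻¹·s⁻²
  (B) [kg·m²·s⁻²] / [m²] = kg·s⁻²
  (C) N·m⁻² = kg·m·s⁻²·m⁻² = kg·m⁻¹·s⁻²
  (D) kg·m⁻¹·s⁻²
  (E) [m⁻³·mol] · [kg·m²·s⁻²·mol⁻¹] = kg·m⁻¹·s⁻²
All reduce to kg·m⁻¹·s⁻² except (B), which is kg·s⁻².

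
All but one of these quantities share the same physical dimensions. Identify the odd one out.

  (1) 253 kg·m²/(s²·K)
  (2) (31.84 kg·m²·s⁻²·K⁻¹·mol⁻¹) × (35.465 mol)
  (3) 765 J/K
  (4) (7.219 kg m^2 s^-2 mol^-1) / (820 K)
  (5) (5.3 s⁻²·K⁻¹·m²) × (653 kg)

Expand each in SI base units:
  (1) kg·m²·s⁻²·K⁻¹
  (2) [kg·m²·s⁻²·K⁻¹·mol⁻¹] · [mol] = kg·m²·s⁻²·K⁻¹
  (3) J·K⁻¹ = N·m·K⁻¹ = kg·m²·s⁻²·K⁻¹
  (4) [kg·m²·s⁻²·mol⁻¹] / [K] = kg·m²·s⁻²·K⁻¹·mol⁻¹
  (5) [m²·s⁻²·K⁻¹] · [kg] = kg·m²·s⁻²·K⁻¹
All reduce to kg·m²·s⁻²·K⁻¹ except (4), which is kg·m²·s⁻²·K⁻¹·mol⁻¹.

(4)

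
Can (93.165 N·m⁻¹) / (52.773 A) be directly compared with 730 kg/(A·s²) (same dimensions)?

Yes

Reduce each to base SI dimensions:
  (93.165 N·m⁻¹) / (52.773 A):  [kg·s⁻²] / [A] = kg·s⁻²·A⁻¹
  730 kg/(A·s²):  kg·s⁻²·A⁻¹
Both are kg·s⁻²·A⁻¹, so they have the same dimensions and can be added.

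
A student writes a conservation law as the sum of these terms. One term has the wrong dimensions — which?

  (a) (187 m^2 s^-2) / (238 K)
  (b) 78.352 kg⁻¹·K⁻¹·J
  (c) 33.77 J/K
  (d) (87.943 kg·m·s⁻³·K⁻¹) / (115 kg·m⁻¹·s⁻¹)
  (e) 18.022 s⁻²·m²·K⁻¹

(c)

Reduce each to base SI dimensions:
  (a) [m²·s⁻²] / [K] = m²·s⁻²·K⁻¹
  (b) J·kg⁻¹·K⁻¹ = N·m·kg⁻¹·K⁻¹ = m²·s⁻²·K⁻¹
  (c) J·K⁻¹ = N·m·K⁻¹ = kg·m²·s⁻²·K⁻¹
  (d) [kg·m·s⁻³·K⁻¹] / [kg·m⁻¹·s⁻¹] = m²·s⁻²·K⁻¹
  (e) m²·s⁻²·K⁻¹
All reduce to m²·s⁻²·K⁻¹ except (c), which is kg·m²·s⁻²·K⁻¹.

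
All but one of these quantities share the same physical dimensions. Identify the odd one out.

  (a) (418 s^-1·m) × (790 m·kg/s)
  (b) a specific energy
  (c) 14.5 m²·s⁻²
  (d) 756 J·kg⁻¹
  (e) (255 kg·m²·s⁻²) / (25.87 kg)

(a)

Work out the base dimensions of each:
  (a) [m·s⁻¹] · [kg·m·s⁻¹] = kg·m²·s⁻²
  (b) [specific energy] = m²·s⁻²
  (c) m²·s⁻²
  (d) J·kg⁻¹ = N·m·kg⁻¹ = m²·s⁻²
  (e) [kg·m²·s⁻²] / [kg] = m²·s⁻²
All reduce to m²·s⁻² except (a), which is kg·m²·s⁻².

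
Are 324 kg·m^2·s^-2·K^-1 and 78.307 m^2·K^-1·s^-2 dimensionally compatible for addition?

In SI base units:
  324 kg·m^2·s^-2·K^-1:  kg·m²·s⁻²·K⁻¹
  78.307 m^2·K^-1·s^-2:  m²·s⁻²·K⁻¹
kg·m²·s⁻²·K⁻¹ ≠ m²·s⁻²·K⁻¹, so they cannot be added.

No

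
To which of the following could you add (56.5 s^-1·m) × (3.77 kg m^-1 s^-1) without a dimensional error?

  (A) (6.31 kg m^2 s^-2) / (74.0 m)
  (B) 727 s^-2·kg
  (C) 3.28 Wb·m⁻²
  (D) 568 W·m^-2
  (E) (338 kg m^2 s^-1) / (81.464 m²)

(B)

Reference: [m·s⁻¹] · [kg·m⁻¹·s⁻¹] = kg·s⁻².
Each option:
  (A) [kg·m²·s⁻²] / [m] = kg·m·s⁻²
  (B) kg·s⁻²  ← same
  (C) Wb·m⁻² = V·s·m⁻² = kg·s⁻²·A⁻¹
  (D) W·m⁻² = J·s⁻¹·m⁻² = kg·s⁻³
  (E) [kg·m²·s⁻¹] / [m²] = kg·s⁻¹
Only (B) matches kg·s⁻².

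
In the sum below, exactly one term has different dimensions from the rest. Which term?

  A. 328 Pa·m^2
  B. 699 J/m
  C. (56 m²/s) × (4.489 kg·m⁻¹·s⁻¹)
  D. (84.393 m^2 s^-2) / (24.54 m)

Reduce each to base SI dimensions:
  A. Pa·m² = N·m⁻²·m² = kg·m·s⁻²
  B. J·m⁻¹ = N·m·m⁻¹ = kg·m·s⁻²
  C. [m²·s⁻¹] · [kg·m⁻¹·s⁻¹] = kg·m·s⁻²
  D. [m²·s⁻²] / [m] = m·s⁻²
All reduce to kg·m·s⁻² except D., which is m·s⁻².

D.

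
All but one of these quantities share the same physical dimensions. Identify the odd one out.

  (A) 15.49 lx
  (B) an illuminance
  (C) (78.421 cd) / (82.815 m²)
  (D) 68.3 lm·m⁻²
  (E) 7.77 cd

(E)

Dimensions:
  (A) lx = lm·m⁻² = m⁻²·cd
  (B) [illuminance] = m⁻²·cd
  (C) [cd] / [m²] = m⁻²·cd
  (D) lm·m⁻² = cd·m⁻² = m⁻²·cd
  (E) cd
All reduce to m⁻²·cd except (E), which is cd.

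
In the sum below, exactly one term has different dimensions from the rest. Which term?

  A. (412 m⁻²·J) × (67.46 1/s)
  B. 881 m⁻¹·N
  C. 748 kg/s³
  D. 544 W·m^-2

Work out the base dimensions of each:
  A. [kg·s⁻²] · [s⁻¹] = kg·s⁻³
  B. N·m⁻¹ = kg·m·s⁻²·m⁻¹ = kg·s⁻²
  C. kg·s⁻³
  D. W·m⁻² = J·s⁻¹·m⁻² = kg·s⁻³
All reduce to kg·s⁻³ except B., which is kg·s⁻².

B.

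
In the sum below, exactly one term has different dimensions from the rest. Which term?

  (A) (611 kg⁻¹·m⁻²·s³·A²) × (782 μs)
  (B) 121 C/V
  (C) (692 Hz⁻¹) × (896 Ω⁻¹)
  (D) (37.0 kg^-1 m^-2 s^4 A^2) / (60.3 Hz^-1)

(D)

In SI base units:
  (A) [kg⁻¹·m⁻²·s³·A²] · [s] = kg⁻¹·m⁻²·s⁴·A²
  (B) C·V⁻¹ = s·A·(J·C⁻¹)⁻¹ = kg⁻¹·m⁻²·s⁴·A²
  (C) [s] · [kg⁻¹·m⁻²·s³·A²] = kg⁻¹·m⁻²·s⁴·A²
  (D) [kg⁻¹·m⁻²·s⁴·A²] / [s] = kg⁻¹·m⁻²·s³·A²
All reduce to kg⁻¹·m⁻²·s⁴·A² except (D), which is kg⁻¹·m⁻²·s³·A².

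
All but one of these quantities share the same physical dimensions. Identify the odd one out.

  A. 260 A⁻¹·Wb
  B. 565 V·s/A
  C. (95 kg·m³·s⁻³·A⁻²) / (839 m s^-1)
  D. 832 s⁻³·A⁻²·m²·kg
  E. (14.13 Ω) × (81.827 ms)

Reduce each to base SI dimensions:
  A. Wb·A⁻¹ = V·s·A⁻¹ = kg·m²·s⁻²·A⁻²
  B. V·s·A⁻¹ = J·C⁻¹·s·A⁻¹ = kg·m²·s⁻²·A⁻²
  C. [kg·m³·s⁻³·A⁻²] / [m·s⁻¹] = kg·m²·s⁻²·A⁻²
  D. kg·m²·s⁻³·A⁻²
  E. [kg·m²·s⁻³·A⁻²] · [s] = kg·m²·s⁻²·A⁻²
All reduce to kg·m²·s⁻²·A⁻² except D., which is kg·m²·s⁻³·A⁻².

D.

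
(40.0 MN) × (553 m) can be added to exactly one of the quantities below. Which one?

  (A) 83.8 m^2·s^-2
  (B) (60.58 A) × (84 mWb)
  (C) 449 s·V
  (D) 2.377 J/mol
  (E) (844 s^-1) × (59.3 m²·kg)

(B)

Reference: [kg·m·s⁻²] · [m] = kg·m²·s⁻².
Each option:
  (A) m²·s⁻²
  (B) [A] · [kg·m²·s⁻²·A⁻¹] = kg·m²·s⁻²  ← same
  (C) V·s = J·C⁻¹·s = kg·m²·s⁻²·A⁻¹
  (D) J·mol⁻¹ = N·m·mol⁻¹ = kg·m²·s⁻²·mol⁻¹
  (E) [s⁻¹] · [kg·m²] = kg·m²·s⁻¹
Only (B) matches kg·m²·s⁻².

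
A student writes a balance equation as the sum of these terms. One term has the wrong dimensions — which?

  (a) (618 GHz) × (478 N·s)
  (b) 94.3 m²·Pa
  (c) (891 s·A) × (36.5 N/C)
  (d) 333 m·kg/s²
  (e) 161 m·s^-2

(e)

Expand each in SI base units:
  (a) [s⁻¹] · [kg·m·s⁻¹] = kg·m·s⁻²
  (b) Pa·m² = N·m⁻²·m² = kg·m·s⁻²
  (c) [s·A] · [kg·m·s⁻³·A⁻¹] = kg·m·s⁻²
  (d) kg·m·s⁻²
  (e) m·s⁻²
All reduce to kg·m·s⁻² except (e), which is m·s⁻².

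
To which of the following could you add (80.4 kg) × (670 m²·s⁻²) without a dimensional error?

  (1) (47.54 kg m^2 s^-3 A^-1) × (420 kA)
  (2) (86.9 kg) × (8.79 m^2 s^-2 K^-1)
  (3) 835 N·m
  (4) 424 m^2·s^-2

Reference: [kg] · [m²·s⁻²] = kg·m²·s⁻².
Each option:
  (1) [kg·m²·s⁻³·A⁻¹] · [A] = kg·m²·s⁻³
  (2) [kg] · [m²·s⁻²·K⁻¹] = kg·m²·s⁻²·K⁻¹
  (3) N·m = kg·m·s⁻²·m = kg·m²·s⁻²  ← same
  (4) m²·s⁻²
Only (3) matches kg·m²·s⁻².

(3)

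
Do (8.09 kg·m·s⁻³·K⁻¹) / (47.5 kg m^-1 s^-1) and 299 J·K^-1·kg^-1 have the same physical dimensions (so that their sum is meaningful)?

Yes

Reduce each to base SI dimensions:
  (8.09 kg·m·s⁻³·K⁻¹) / (47.5 kg m^-1 s^-1):  [kg·m·s⁻³·K⁻¹] / [kg·m⁻¹·s⁻¹] = m²·s⁻²·K⁻¹
  299 J·K^-1·kg^-1:  J·kg⁻¹·K⁻¹ = N·m·kg⁻¹·K⁻¹ = m²·s⁻²·K⁻¹
Both are m²·s⁻²·K⁻¹, so they have the same dimensions and can be added.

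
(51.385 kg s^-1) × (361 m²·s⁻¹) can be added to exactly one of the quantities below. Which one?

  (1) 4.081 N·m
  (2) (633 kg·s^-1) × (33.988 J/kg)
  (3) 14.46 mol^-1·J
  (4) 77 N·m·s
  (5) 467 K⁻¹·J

Reference: [kg·s⁻¹] · [m²·s⁻¹] = kg·m²·s⁻².
Each option:
  (1) N·m = kg·m·s⁻²·m = kg·m²·s⁻²  ← same
  (2) [kg·s⁻¹] · [m²·s⁻²] = kg·m²·s⁻³
  (3) J·mol⁻¹ = N·m·mol⁻¹ = kg·m²·s⁻²·mol⁻¹
  (4) N·m·s = kg·m·s⁻²·m·s = kg·m²·s⁻¹
  (5) J·K⁻¹ = N·m·K⁻¹ = kg·m²·s⁻²·K⁻¹
Only (1) matches kg·m²·s⁻².

(1)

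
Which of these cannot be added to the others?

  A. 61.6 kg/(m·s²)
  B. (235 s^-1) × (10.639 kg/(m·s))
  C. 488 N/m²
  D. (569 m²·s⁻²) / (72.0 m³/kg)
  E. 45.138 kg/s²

E.

Dimensions:
  A. kg·m⁻¹·s⁻²
  B. [s⁻¹] · [kg·m⁻¹·s⁻¹] = kg·m⁻¹·s⁻²
  C. N·m⁻² = kg·m·s⁻²·m⁻² = kg·m⁻¹·s⁻²
  D. [m²·s⁻²] / [kg⁻¹·m³] = kg·m⁻¹·s⁻²
  E. kg·s⁻²
All reduce to kg·m⁻¹·s⁻² except E., which is kg·s⁻².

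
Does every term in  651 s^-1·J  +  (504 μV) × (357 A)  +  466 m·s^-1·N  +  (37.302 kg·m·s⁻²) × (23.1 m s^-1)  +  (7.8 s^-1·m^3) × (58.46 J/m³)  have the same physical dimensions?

Yes

In SI base units:
  651 s^-1·J:  J·s⁻¹ = N·m·s⁻¹ = kg·m²·s⁻³
  (504 μV) × (357 A):  [kg·m²·s⁻³·A⁻¹] · [A] = kg·m²·s⁻³
  466 m·s^-1·N:  N·m·s⁻¹ = kg·m·s⁻²·m·s⁻¹ = kg·m²·s⁻³
  (37.302 kg·m·s⁻²) × (23.1 m s^-1):  [kg·m·s⁻²] · [m·s⁻¹] = kg·m²·s⁻³
  (7.8 s^-1·m^3) × (58.46 J/m³):  [m³·s⁻¹] · [kg·m⁻¹·s⁻²] = kg·m²·s⁻³
Every term reduces to kg·m²·s⁻³.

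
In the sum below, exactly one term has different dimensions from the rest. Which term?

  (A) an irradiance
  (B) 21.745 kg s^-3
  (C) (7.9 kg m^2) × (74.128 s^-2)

Reduce each to base SI dimensions:
  (A) [irradiance] = kg·s⁻³
  (B) kg·s⁻³
  (C) [kg·m²] · [s⁻²] = kg·m²·s⁻²
All reduce to kg·s⁻³ except (C), which is kg·m²·s⁻².

(C)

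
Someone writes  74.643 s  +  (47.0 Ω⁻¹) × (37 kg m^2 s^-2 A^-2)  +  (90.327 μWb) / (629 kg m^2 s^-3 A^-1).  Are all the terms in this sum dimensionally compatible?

Yes

In SI base units:
  74.643 s:  s
  (47.0 Ω⁻¹) × (37 kg m^2 s^-2 A^-2):  [kg⁻¹·m⁻²·s³·A²] · [kg·m²·s⁻²·A⁻²] = s
  (90.327 μWb) / (629 kg m^2 s^-3 A^-1):  [kg·m²·s⁻²·A⁻¹] / [kg·m²·s⁻³·A⁻¹] = s
Every term reduces to s.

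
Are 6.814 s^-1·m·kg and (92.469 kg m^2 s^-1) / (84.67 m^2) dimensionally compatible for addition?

Expand each in SI base units:
  6.814 s^-1·m·kg:  kg·m·s⁻¹
  (92.469 kg m^2 s^-1) / (84.67 m^2):  [kg·m²·s⁻¹] / [m²] = kg·s⁻¹
kg·m·s⁻¹ ≠ kg·s⁻¹, so they cannot be added.

No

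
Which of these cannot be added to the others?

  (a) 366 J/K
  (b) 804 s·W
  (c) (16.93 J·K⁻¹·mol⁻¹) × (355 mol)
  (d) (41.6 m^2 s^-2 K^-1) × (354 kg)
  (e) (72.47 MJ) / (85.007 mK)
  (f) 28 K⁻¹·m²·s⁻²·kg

(b)

Work out the base dimensions of each:
  (a) J·K⁻¹ = N·m·K⁻¹ = kg·m²·s⁻²·K⁻¹
  (b) W·s = J·s⁻¹·s = kg·m²·s⁻²
  (c) [kg·m²·s⁻²·K⁻¹·mol⁻¹] · [mol] = kg·m²·s⁻²·K⁻¹
  (d) [m²·s⁻²·K⁻¹] · [kg] = kg·m²·s⁻²·K⁻¹
  (e) [kg·m²·s⁻²] / [K] = kg·m²·s⁻²·K⁻¹
  (f) kg·m²·s⁻²·K⁻¹
All reduce to kg·m²·s⁻²·K⁻¹ except (b), which is kg·m²·s⁻².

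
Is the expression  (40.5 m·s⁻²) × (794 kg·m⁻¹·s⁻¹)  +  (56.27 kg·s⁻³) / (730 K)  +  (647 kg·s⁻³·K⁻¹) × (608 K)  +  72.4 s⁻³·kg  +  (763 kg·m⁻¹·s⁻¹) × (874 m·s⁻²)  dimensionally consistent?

Expand each in SI base units:
  (40.5 m·s⁻²) × (794 kg·m⁻¹·s⁻¹):  [m·s⁻²] · [kg·m⁻¹·s⁻¹] = kg·s⁻³
  (56.27 kg·s⁻³) / (730 K):  [kg·s⁻³] / [K] = kg·s⁻³·K⁻¹
  (647 kg·s⁻³·K⁻¹) × (608 K):  [kg·s⁻³·K⁻¹] · [K] = kg·s⁻³
  72.4 s⁻³·kg:  kg·s⁻³
  (763 kg·m⁻¹·s⁻¹) × (874 m·s⁻²):  [kg·m⁻¹·s⁻¹] · [m·s⁻²] = kg·s⁻³
The terms do not share a single dimension (kg·s⁻³ vs kg·s⁻³·K⁻¹).

No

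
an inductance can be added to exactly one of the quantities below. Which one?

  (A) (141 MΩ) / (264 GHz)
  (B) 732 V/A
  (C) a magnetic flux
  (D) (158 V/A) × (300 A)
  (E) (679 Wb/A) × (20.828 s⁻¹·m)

Reference: [inductance] = kg·m²·s⁻²·A⁻².
Each option:
  (A) [kg·m²·s⁻³·A⁻²] / [s⁻¹] = kg·m²·s⁻²·A⁻²  ← same
  (B) V·A⁻¹ = J·C⁻¹·A⁻¹ = kg·m²·s⁻³·A⁻²
  (C) [magnetic flux] = kg·m²·s⁻²·A⁻¹
  (D) [kg·m²·s⁻³·A⁻²] · [A] = kg·m²·s⁻³·A⁻¹
  (E) [kg·m²·s⁻²·A⁻²] · [m·s⁻¹] = kg·m³·s⁻³·A⁻²
Only (A) matches kg·m²·s⁻²·A⁻².

(A)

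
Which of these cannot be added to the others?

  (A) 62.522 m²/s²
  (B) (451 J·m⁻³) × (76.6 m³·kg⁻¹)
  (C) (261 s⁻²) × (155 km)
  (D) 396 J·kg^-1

Dimensions:
  (A) m²·s⁻²
  (B) [kg·m⁻¹·s⁻²] · [kg⁻¹·m³] = m²·s⁻²
  (C) [s⁻²] · [m] = m·s⁻²
  (D) J·kg⁻¹ = N·m·kg⁻¹ = m²·s⁻²
All reduce to m²·s⁻² except (C), which is m·s⁻².

(C)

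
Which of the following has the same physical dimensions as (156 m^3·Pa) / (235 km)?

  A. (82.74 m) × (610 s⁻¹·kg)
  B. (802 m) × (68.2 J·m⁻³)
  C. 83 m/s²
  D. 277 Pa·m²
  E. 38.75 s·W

D.

Reference: [kg·m²·s⁻²] / [m] = kg·m·s⁻².
Each option:
  A. [m] · [kg·s⁻¹] = kg·m·s⁻¹
  B. [m] · [kg·m⁻¹·s⁻²] = kg·s⁻²
  C. m·s⁻²
  D. Pa·m² = N·m⁻²·m² = kg·m·s⁻²  ← same
  E. W·s = J·s⁻¹·s = kg·m²·s⁻²
Only D. matches kg·m·s⁻².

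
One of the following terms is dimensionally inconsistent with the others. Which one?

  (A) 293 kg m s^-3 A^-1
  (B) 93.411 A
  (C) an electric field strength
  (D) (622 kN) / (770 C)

Dimensions:
  (A) kg·m·s⁻³·A⁻¹
  (B) A
  (C) [electric field strength] = kg·m·s⁻³·A⁻¹
  (D) [kg·m·s⁻²] / [s·A] = kg·m·s⁻³·A⁻¹
All reduce to kg·m·s⁻³·A⁻¹ except (B), which is A.

(B)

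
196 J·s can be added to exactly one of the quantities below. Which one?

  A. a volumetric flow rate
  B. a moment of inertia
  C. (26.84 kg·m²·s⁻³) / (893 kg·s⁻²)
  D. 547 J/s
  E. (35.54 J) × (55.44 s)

Reference: J·s = N·m·s = kg·m²·s⁻¹.
Each option:
  A. [volumetric flow rate] = m³·s⁻¹
  B. [moment of inertia] = kg·m²
  C. [kg·m²·s⁻³] / [kg·s⁻²] = m²·s⁻¹
  D. J·s⁻¹ = N·m·s⁻¹ = kg·m²·s⁻³
  E. [kg·m²·s⁻²] · [s] = kg·m²·s⁻¹  ← same
Only E. matches kg·m²·s⁻¹.

E.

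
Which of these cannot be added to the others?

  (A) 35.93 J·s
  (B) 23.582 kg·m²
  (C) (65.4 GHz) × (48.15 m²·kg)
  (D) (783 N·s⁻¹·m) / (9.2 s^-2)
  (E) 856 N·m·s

Reduce each to base SI dimensions:
  (A) J·s = N·m·s = kg·m²·s⁻¹
  (B) kg·m²
  (C) [s⁻¹] · [kg·m²] = kg·m²·s⁻¹
  (D) [kg·m²·s⁻³] / [s⁻²] = kg·m²·s⁻¹
  (E) N·m·s = kg·m·s⁻²·m·s = kg·m²·s⁻¹
All reduce to kg·m²·s⁻¹ except (B), which is kg·m².

(B)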